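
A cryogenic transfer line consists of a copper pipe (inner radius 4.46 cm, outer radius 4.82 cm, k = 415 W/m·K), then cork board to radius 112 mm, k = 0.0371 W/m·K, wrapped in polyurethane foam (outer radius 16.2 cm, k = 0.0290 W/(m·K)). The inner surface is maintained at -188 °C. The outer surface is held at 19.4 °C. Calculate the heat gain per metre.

Q' = 36.8 W/m

Treat each layer as a resistance in series:
  R'_copper = ln(0.0482/0.0446)/(2πk) = 0.07763/(2π·415) = 2.977×10^-5 m·K/W
  R'_cork board = ln(0.112/0.0482)/(2πk) = 0.8431/(2π·0.0371) = 3.617 m·K/W
  R'_polyurethane foam = ln(0.162/0.112)/(2πk) = 0.3691/(2π·0.0290) = 2.026 m·K/W
ΣR = 2.977×10^-5 + 3.617 + 2.026 = 5.643 m·K/W
Q' = ΔT/ΣR = (-188 °C − 19.4 °C)/5.643 = -36.8 W/m
(Negative Q' ⇒ heat flows inward; heat gain = 36.8 W/m.)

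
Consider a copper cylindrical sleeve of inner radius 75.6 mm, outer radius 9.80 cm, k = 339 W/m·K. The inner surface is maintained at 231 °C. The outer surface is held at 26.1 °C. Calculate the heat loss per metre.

Q' = 2πk·ΔT/ln(r₂/r₁) = 2π × 339 × 204.9 / ln(0.0980/0.0756) = 1.68×10^6 W/m

Q' = 1680 kW/m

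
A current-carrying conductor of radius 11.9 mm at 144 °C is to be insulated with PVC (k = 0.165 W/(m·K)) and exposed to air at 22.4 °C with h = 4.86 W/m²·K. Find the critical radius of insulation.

r_cr = 3.40 cm

For a cylinder, r_cr = k_ins/h = 0.165/4.86 = 0.0340 m = 3.40 cm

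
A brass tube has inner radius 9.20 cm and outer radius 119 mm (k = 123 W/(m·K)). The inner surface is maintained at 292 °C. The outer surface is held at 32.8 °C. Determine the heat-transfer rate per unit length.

Q' = 2πk·ΔT/ln(r₂/r₁) = 2π × 123 × 259.2 / ln(0.119/0.0920) = 7.78×10^5 W/m

Q' = 778 kW/m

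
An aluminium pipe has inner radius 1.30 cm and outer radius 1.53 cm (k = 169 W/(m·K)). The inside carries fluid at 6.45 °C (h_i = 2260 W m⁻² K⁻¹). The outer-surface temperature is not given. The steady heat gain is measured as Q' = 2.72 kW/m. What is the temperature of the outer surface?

T_out = 21.6 °C

Sum the resistances:
  R'_conv,in = 1/(2πr h) = 1/(2π·0.0130·2260) = 0.005417 m·K/W
  R'_aluminium = ln(0.0153/0.0130)/(2πk) = 0.1629/(2π·169) = 1.534×10^-4 m·K/W
ΣR = 0.005571 m·K/W
ΔT = Q'·ΣR = 2720 × 0.005571 = 15.15 K
Heat flows inward, so T_out = T_in + ΔT = 6.45 + 15.15 = 21.6 °C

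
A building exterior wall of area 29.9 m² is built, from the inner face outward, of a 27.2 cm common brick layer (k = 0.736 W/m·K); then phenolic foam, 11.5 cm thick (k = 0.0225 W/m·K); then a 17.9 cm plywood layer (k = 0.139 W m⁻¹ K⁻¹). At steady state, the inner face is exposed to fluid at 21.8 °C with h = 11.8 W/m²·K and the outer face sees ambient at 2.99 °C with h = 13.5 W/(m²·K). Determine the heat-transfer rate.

Treat each layer as a resistance in series:
  R_conv,in = 1/(hA) = 1/(11.8·29.9) = 0.002834 K/W
  R_common brick = L/(kA) = 0.272/(0.736·29.9) = 0.01236 K/W
  R_phenolic foam = L/(kA) = 0.115/(0.0225·29.9) = 0.1709 K/W
  R_plywood = L/(kA) = 0.179/(0.139·29.9) = 0.04307 K/W
  R_conv,out = 1/(hA) = 1/(13.5·29.9) = 0.002477 K/W
ΣR = 0.002834 + 0.01236 + 0.1709 + 0.04307 + 0.002477 = 0.2316 K/W
Q = ΔT/ΣR = (21.8 °C − 2.99 °C)/0.2316 = 81.2 W

Q = 81.2 W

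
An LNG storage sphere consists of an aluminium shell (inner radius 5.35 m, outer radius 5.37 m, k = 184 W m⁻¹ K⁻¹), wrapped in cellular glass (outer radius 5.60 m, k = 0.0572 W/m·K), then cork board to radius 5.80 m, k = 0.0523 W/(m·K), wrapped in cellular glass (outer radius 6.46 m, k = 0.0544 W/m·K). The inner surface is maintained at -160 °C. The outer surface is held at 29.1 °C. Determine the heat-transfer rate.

Q = 4130 W

Resistance network (inner→outer):
  R_aluminium = (1/5.35 − 1/5.37)/(4πk) = 6.961×10^-4/(4π·184) = 3.011×10^-7 K/W
  R_cellular glass = (1/5.37 − 1/5.60)/(4πk) = 0.007648/(4π·0.0572) = 0.01064 K/W
  R_cork board = (1/5.60 − 1/5.80)/(4πk) = 0.006158/(4π·0.0523) = 0.009369 K/W
  R_cellular glass = (1/5.80 − 1/6.46)/(4πk) = 0.01762/(4π·0.0544) = 0.02577 K/W
ΣR = 3.011×10^-7 + 0.01064 + 0.009369 + 0.02577 = 0.04578 K/W
Q = ΔT/ΣR = (-160 °C − 29.1 °C)/0.04578 = -4130 W
(Negative Q ⇒ heat flows inward; heat gain = 4130 W.)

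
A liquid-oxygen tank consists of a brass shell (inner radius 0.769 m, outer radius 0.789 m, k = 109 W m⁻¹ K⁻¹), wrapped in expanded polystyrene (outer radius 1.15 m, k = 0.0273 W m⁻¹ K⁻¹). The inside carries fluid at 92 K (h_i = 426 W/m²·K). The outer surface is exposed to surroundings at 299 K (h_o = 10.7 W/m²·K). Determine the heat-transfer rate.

Resistance network (inner→outer):
  R_conv,in = 1/(4πr²h) = 1/(4π·0.769²·426) = 3.159×10^-4 K/W
  R_brass = (1/0.769 − 1/0.789)/(4πk) = 0.03296/(4π·109) = 2.407×10^-5 K/W
  R_expanded polystyrene = (1/0.789 − 1/1.15)/(4πk) = 0.3979/(4π·0.0273) = 1.160 K/W
  R_conv,out = 1/(4πr²h) = 1/(4π·1.15²·10.7) = 0.005624 K/W
ΣR = 3.159×10^-4 + 2.407×10^-5 + 1.160 + 0.005624 = 1.166 K/W
Q = ΔT/ΣR = (92 K − 299 K)/1.166 = -178 W
(Negative Q ⇒ heat flows inward; heat gain = 178 W.)

Q = 178 W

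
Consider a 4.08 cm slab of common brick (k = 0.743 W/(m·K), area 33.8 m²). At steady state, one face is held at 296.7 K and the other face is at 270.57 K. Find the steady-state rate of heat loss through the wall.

Q = 16100 W

Q = kA·ΔT/L = 0.743 × 33.8 × |296.7 K − 270.57 K| / 0.0408 = 16100 W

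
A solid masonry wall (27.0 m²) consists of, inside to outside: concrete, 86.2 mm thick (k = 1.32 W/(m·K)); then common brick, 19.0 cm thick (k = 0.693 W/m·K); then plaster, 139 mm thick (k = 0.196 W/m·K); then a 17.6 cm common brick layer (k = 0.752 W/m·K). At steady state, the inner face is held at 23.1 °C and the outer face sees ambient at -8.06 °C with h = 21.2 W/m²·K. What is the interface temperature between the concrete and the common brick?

Resistance network (inner→outer):
  R_concrete = L/(kA) = 0.0862/(1.32·27.0) = 0.002419 K/W
  R_common brick = L/(kA) = 0.190/(0.693·27.0) = 0.01015 K/W
  R_plaster = L/(kA) = 0.139/(0.196·27.0) = 0.02627 K/W
  R_common brick = L/(kA) = 0.176/(0.752·27.0) = 0.008668 K/W
  R_conv,out = 1/(hA) = 1/(21.2·27.0) = 0.001747 K/W
ΣR = 0.002419 + 0.01015 + 0.02627 + 0.008668 + 0.001747 = 0.04925 K/W
Q = ΔT/ΣR = (23.1 °C − -8.06 °C)/0.04925 = 632.7 W
From the inner boundary to the concrete/common brick interface, ΣR_partial = 0.002419 K/W.
T_interface = T_in − Q·ΣR_partial = 23.1 °C − (632.7)(0.002419) = 21.6 °C

T = 21.6 °C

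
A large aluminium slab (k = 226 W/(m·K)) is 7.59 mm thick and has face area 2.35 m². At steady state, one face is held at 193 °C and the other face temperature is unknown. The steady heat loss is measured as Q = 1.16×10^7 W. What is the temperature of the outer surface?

Series resistances:
  R_aluminium = L/(kA) = 0.00759/(226·2.35) = 1.429×10^-5 K/W
ΣR = 1.429×10^-5 K/W
ΔT = Q·ΣR = 1.16×10^7 × 1.429×10^-5 = 165.8 K
Heat flows outward, so T_out = T_in − ΔT = 193 − 165.8 = 27.2 °C

T_out = 27.2 °C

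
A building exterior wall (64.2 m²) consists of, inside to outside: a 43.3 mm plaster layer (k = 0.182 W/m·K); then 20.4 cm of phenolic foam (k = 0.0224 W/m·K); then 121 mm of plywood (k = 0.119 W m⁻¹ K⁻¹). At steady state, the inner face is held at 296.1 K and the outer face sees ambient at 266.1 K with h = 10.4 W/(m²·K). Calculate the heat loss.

Treat each layer as a resistance in series:
  R_plaster = L/(kA) = 0.0433/(0.182·64.2) = 0.003706 K/W
  R_phenolic foam = L/(kA) = 0.204/(0.0224·64.2) = 0.1419 K/W
  R_plywood = L/(kA) = 0.121/(0.119·64.2) = 0.01584 K/W
  R_conv,out = 1/(hA) = 1/(10.4·64.2) = 0.001498 K/W
ΣR = 0.003706 + 0.1419 + 0.01584 + 0.001498 = 0.1629 K/W
Q = ΔT/ΣR = (296.1 K − 266.1 K)/0.1629 = 184 W

Q = 184 W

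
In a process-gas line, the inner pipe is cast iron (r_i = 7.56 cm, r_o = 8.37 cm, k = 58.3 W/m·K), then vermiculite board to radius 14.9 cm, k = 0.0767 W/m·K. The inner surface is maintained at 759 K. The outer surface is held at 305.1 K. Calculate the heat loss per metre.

Resistance network (inner→outer):
  R'_cast iron = ln(0.0837/0.0756)/(2πk) = 0.1018/(2π·58.3) = 2.779×10^-4 m·K/W
  R'_vermiculite board = ln(0.149/0.0837)/(2πk) = 0.5767/(2π·0.0767) = 1.197 m·K/W
ΣR = 2.779×10^-4 + 1.197 = 1.197 m·K/W
Q' = ΔT/ΣR = (759 K − 305.1 K)/1.197 = 379 W/m

Q' = 379 W/m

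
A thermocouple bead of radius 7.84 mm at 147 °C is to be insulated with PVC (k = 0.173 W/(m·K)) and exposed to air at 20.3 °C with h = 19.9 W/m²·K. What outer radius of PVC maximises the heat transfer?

r_cr = 1.74 cm

For a sphere, r_cr = 2k_ins/h = 2·0.173/19.9 = 0.0174 m = 1.74 cm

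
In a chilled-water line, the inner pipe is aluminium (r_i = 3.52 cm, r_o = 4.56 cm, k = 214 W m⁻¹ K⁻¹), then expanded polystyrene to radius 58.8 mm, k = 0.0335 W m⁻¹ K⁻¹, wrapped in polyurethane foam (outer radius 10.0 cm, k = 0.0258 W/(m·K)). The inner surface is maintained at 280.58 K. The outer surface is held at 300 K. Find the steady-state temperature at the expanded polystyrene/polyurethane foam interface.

T = 285.8 K

Resistance network (inner→outer):
  R'_aluminium = ln(0.0456/0.0352)/(2πk) = 0.2589/(2π·214) = 1.925×10^-4 m·K/W
  R'_expanded polystyrene = ln(0.0588/0.0456)/(2πk) = 0.2542/(2π·0.0335) = 1.208 m·K/W
  R'_polyurethane foam = ln(0.100/0.0588)/(2πk) = 0.5310/(2π·0.0258) = 3.276 m·K/W
ΣR = 1.925×10^-4 + 1.208 + 3.276 = 4.484 m·K/W
Q' = ΔT/ΣR = (280.58 K − 300 K)/4.484 = -4.331 W/m
From the inner boundary to the expanded polystyrene/polyurethane foam interface, ΣR_partial = 1.208 m·K/W.
T_interface = T_in − Q'·ΣR_partial = 280.58 K − (-4.331)(1.208) = 285.8 K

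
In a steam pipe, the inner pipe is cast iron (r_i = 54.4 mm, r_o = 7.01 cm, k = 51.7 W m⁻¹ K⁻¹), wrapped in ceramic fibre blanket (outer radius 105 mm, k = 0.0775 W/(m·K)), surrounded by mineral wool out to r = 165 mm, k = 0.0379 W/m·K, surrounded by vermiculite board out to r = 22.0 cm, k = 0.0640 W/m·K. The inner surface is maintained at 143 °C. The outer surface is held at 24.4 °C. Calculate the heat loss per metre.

Series thermal resistances, inner to outer:
  R'_cast iron = ln(0.0701/0.0544)/(2πk) = 0.2536/(2π·51.7) = 7.806×10^-4 m·K/W
  R'_ceramic fibre blanket = ln(0.105/0.0701)/(2πk) = 0.4040/(2π·0.0775) = 0.8297 m·K/W
  R'_mineral wool = ln(0.165/0.105)/(2πk) = 0.4520/(2π·0.0379) = 1.898 m·K/W
  R'_vermiculite board = ln(0.220/0.165)/(2πk) = 0.2877/(2π·0.0640) = 0.7154 m·K/W
ΣR = 7.806×10^-4 + 0.8297 + 1.898 + 0.7154 = 3.444 m·K/W
Q' = ΔT/ΣR = (143 °C − 24.4 °C)/3.444 = 34.4 W/m

Q' = 34.4 W/m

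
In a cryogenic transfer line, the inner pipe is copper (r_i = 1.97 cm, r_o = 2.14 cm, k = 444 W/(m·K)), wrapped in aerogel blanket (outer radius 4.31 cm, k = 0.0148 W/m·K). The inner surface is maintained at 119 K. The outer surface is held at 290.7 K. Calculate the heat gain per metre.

Treat each layer as a resistance in series:
  R'_copper = ln(0.0214/0.0197)/(2πk) = 0.08277/(2π·444) = 2.967×10^-5 m·K/W
  R'_aerogel blanket = ln(0.0431/0.0214)/(2πk) = 0.7001/(2π·0.0148) = 7.529 m·K/W
ΣR = 2.967×10^-5 + 7.529 = 7.529 m·K/W
Q' = ΔT/ΣR = (119 K − 290.7 K)/7.529 = -22.8 W/m
(Negative Q' ⇒ heat flows inward; heat gain = 22.8 W/m.)

Q' = 22.8 W/m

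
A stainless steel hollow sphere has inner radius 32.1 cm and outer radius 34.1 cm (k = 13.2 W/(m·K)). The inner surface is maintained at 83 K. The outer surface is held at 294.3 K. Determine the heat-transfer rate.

Q = 1.92×10^5 W

Q = 4πk·ΔT/(1/r₁ − 1/r₂) = 4π × 13.2 × 211.3 / (1/0.321 − 1/0.341) = 1.92×10^5 W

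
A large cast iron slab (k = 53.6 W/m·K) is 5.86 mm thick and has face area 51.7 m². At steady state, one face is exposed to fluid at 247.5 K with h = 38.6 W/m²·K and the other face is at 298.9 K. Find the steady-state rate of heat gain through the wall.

Q = 102 kW

Resistance network (inner→outer):
  R_conv,in = 1/(hA) = 1/(38.6·51.7) = 5.011×10^-4 K/W
  R_cast iron = L/(kA) = 0.00586/(53.6·51.7) = 2.115×10^-6 K/W
ΣR = 5.011×10^-4 + 2.115×10^-6 = 5.032×10^-4 K/W
Q = ΔT/ΣR = (247.5 K − 298.9 K)/5.032×10^-4 = -1.02×10^5 W
(Negative Q ⇒ heat flows inward; heat gain = 1.02×10^5 W.)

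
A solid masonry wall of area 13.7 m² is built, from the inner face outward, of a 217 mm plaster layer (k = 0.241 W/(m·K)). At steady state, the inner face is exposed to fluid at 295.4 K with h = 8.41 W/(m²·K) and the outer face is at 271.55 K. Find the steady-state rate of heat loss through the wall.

Q = 321 W

Treat each layer as a resistance in series:
  R_conv,in = 1/(hA) = 1/(8.41·13.7) = 0.008679 K/W
  R_plaster = L/(kA) = 0.217/(0.241·13.7) = 0.06572 K/W
ΣR = 0.008679 + 0.06572 = 0.07440 K/W
Q = ΔT/ΣR = (295.4 K − 271.55 K)/0.07440 = 321 W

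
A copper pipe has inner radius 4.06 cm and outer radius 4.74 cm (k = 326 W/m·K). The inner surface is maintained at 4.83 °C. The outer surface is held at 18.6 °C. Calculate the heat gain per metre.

Q' = 1.82×10^5 W/m

Q' = 2πk·ΔT/ln(r₂/r₁) = 2π × 326 × 13.77 / ln(0.0474/0.0406) = 1.82×10^5 W/m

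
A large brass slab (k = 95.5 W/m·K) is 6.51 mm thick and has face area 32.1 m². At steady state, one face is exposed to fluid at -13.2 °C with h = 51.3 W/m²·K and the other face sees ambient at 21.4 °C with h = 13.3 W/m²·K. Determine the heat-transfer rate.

Q = 11.7 kW

Resistance network (inner→outer):
  R_conv,in = 1/(hA) = 1/(51.3·32.1) = 6.073×10^-4 K/W
  R_brass = L/(kA) = 0.00651/(95.5·32.1) = 2.124×10^-6 K/W
  R_conv,out = 1/(hA) = 1/(13.3·32.1) = 0.002342 K/W
ΣR = 6.073×10^-4 + 2.124×10^-6 + 0.002342 = 0.002951 K/W
Q = ΔT/ΣR = (-13.2 °C − 21.4 °C)/0.002951 = -11700 W
(Negative Q ⇒ heat flows inward; heat gain = 11700 W.)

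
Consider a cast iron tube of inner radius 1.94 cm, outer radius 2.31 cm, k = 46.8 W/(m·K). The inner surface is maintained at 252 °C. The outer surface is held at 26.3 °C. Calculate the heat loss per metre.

Q' = 380 kW/m

Q' = 2πk·ΔT/ln(r₂/r₁) = 2π × 46.8 × 225.7 / ln(0.0231/0.0194) = 3.80×10^5 W/m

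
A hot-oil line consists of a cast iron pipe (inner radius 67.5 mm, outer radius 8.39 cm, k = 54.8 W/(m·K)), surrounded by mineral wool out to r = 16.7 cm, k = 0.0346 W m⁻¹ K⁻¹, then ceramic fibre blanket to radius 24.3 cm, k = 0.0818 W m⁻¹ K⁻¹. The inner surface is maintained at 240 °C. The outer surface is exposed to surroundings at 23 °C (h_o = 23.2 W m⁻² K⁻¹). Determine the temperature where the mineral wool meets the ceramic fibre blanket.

Resistance network (inner→outer):
  R'_cast iron = ln(0.0839/0.0675)/(2πk) = 0.2175/(2π·54.8) = 6.317×10^-4 m·K/W
  R'_mineral wool = ln(0.167/0.0839)/(2πk) = 0.6884/(2π·0.0346) = 3.166 m·K/W
  R'_ceramic fibre blanket = ln(0.243/0.167)/(2πk) = 0.3751/(2π·0.0818) = 0.7298 m·K/W
  R'_conv,out = 1/(2πr h) = 1/(2π·0.243·23.2) = 0.02823 m·K/W
ΣR = 6.317×10^-4 + 3.166 + 0.7298 + 0.02823 = 3.925 m·K/W
Q' = ΔT/ΣR = (240 °C − 23 °C)/3.925 = 55.29 W/m
From the inner boundary to the mineral wool/ceramic fibre blanket interface, ΣR_partial = 3.167 m·K/W.
T_interface = T_in − Q'·ΣR_partial = 240 °C − (55.29)(3.167) = 64.9 °C

T = 64.9 °C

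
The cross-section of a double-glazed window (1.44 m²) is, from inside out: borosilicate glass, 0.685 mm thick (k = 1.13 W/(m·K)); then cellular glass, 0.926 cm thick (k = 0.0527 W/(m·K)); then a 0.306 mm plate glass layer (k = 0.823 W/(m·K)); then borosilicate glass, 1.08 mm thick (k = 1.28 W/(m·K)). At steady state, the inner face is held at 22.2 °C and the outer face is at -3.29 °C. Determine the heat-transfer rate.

Q = 207 W

Treat each layer as a resistance in series:
  R_borosilicate glass = L/(kA) = 6.85×10^-4/(1.13·1.44) = 4.210×10^-4 K/W
  R_cellular glass = L/(kA) = 0.00926/(0.0527·1.44) = 0.1220 K/W
  R_plate glass = L/(kA) = 3.06×10^-4/(0.823·1.44) = 2.582×10^-4 K/W
  R_borosilicate glass = L/(kA) = 0.00108/(1.28·1.44) = 5.859×10^-4 K/W
ΣR = 4.210×10^-4 + 0.1220 + 2.582×10^-4 + 5.859×10^-4 = 0.1233 K/W
Q = ΔT/ΣR = (22.2 °C − -3.29 °C)/0.1233 = 207 W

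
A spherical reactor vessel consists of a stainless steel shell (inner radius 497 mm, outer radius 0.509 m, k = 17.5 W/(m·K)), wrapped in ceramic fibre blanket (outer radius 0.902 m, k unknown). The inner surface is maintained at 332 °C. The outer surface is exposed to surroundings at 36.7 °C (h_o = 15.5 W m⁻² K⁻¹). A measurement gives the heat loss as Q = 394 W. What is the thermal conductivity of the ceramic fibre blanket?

k = 0.0917 W/m·K

ΣR = ΔT/Q = |332 − 36.7|/394 = 0.7495 K/W
Known resistances:
  R_stainless steel = (1/0.497 − 1/0.509)/(4πk) = 0.04744/(4π·17.5) = 2.157×10^-4 K/W
  R_conv,out = 1/(4πr²h) = 1/(4π·0.902²·15.5) = 0.006310 K/W
R_ceramic fibre blanket = ΣR − ΣR_known = 0.7495 − 0.006526 = 0.7430 K/W
(1/r₁−1/r₂)/(4πk) = 0.7430 ⇒ k = 0.8560/(4π·0.7430) = 0.0917 W/m·K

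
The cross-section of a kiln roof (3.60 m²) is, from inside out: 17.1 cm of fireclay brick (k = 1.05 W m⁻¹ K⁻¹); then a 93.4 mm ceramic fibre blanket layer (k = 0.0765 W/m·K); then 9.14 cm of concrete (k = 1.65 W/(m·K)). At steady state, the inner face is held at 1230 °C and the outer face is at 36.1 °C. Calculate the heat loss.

Q = 2.99 kW

Treat each layer as a resistance in series:
  R_fireclay brick = L/(kA) = 0.171/(1.05·3.60) = 0.04524 K/W
  R_ceramic fibre blanket = L/(kA) = 0.0934/(0.0765·3.60) = 0.3391 K/W
  R_concrete = L/(kA) = 0.0914/(1.65·3.60) = 0.01539 K/W
ΣR = 0.04524 + 0.3391 + 0.01539 = 0.3997 K/W
Q = ΔT/ΣR = (1230 °C − 36.1 °C)/0.3997 = 2990 W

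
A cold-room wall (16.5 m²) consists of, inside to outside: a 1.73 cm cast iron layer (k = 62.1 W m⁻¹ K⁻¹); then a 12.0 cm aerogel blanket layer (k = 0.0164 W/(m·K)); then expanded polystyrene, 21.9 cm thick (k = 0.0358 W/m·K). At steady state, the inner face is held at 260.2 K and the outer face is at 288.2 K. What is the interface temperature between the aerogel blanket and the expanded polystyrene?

Treat each layer as a resistance in series:
  R_cast iron = L/(kA) = 0.0173/(62.1·16.5) = 1.688×10^-5 K/W
  R_aerogel blanket = L/(kA) = 0.120/(0.0164·16.5) = 0.4435 K/W
  R_expanded polystyrene = L/(kA) = 0.219/(0.0358·16.5) = 0.3707 K/W
ΣR = 1.688×10^-5 + 0.4435 + 0.3707 = 0.8142 K/W
Q = ΔT/ΣR = (260.2 K − 288.2 K)/0.8142 = -34.39 W
From the inner boundary to the aerogel blanket/expanded polystyrene interface, ΣR_partial = 0.4435 K/W.
T_interface = T_in − Q·ΣR_partial = 260.2 K − (-34.39)(0.4435) = 275.45 K

T = 275.45 K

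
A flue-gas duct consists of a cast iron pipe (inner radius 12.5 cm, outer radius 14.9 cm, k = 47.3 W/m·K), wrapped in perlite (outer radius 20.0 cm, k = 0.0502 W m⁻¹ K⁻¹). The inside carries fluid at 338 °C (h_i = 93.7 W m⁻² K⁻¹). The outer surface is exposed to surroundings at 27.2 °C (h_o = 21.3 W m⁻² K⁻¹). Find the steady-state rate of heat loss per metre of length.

Q' = 316 W/m

Treat each layer as a resistance in series:
  R'_conv,in = 1/(2πr h) = 1/(2π·0.125·93.7) = 0.01359 m·K/W
  R'_cast iron = ln(0.149/0.125)/(2πk) = 0.1756/(2π·47.3) = 5.910×10^-4 m·K/W
  R'_perlite = ln(0.200/0.149)/(2πk) = 0.2944/(2π·0.0502) = 0.9333 m·K/W
  R'_conv,out = 1/(2πr h) = 1/(2π·0.200·21.3) = 0.03736 m·K/W
ΣR = 0.01359 + 5.910×10^-4 + 0.9333 + 0.03736 = 0.9848 m·K/W
Q' = ΔT/ΣR = (338 °C − 27.2 °C)/0.9848 = 316 W/m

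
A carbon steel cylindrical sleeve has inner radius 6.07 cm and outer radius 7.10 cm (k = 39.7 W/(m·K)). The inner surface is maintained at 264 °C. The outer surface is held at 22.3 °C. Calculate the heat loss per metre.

Q' = 2πk·ΔT/ln(r₂/r₁) = 2π × 39.7 × 241.7 / ln(0.0710/0.0607) = 3.85×10^5 W/m

Q' = 385 kW/m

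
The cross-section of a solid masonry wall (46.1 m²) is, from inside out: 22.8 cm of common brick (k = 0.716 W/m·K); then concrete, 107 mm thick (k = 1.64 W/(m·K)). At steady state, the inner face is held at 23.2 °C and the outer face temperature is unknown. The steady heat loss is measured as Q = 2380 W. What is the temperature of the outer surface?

T_out = 3.39 °C

Series resistances:
  R_common brick = L/(kA) = 0.228/(0.716·46.1) = 0.006908 K/W
  R_concrete = L/(kA) = 0.107/(1.64·46.1) = 0.001415 K/W
ΣR = 0.008323 K/W
ΔT = Q·ΣR = 2380 × 0.008323 = 19.81 K
Heat flows outward, so T_out = T_in − ΔT = 23.2 − 19.81 = 3.39 °C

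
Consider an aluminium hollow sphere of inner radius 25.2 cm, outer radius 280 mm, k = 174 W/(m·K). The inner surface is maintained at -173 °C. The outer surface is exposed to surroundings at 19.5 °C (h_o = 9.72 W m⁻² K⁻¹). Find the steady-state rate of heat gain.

Q = 1840 W

Treat each layer as a resistance in series:
  R_aluminium = (1/0.252 − 1/0.280)/(4πk) = 0.3968/(4π·174) = 1.815×10^-4 K/W
  R_conv,out = 1/(4πr²h) = 1/(4π·0.280²·9.72) = 0.1044 K/W
ΣR = 1.815×10^-4 + 0.1044 = 0.1046 K/W
Q = ΔT/ΣR = (-173 °C − 19.5 °C)/0.1046 = -1840 W
(Negative Q ⇒ heat flows inward; heat gain = 1840 W.)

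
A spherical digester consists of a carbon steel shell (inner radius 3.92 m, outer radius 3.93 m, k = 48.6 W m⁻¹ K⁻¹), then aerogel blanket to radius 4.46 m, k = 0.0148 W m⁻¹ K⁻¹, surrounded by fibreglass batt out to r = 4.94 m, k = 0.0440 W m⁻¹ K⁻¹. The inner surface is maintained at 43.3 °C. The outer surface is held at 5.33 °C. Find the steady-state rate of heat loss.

Series thermal resistances, inner to outer:
  R_carbon steel = (1/3.92 − 1/3.93)/(4πk) = 6.491×10^-4/(4π·48.6) = 1.063×10^-6 K/W
  R_aerogel blanket = (1/3.93 − 1/4.46)/(4πk) = 0.03024/(4π·0.0148) = 0.1626 K/W
  R_fibreglass batt = (1/4.46 − 1/4.94)/(4πk) = 0.02179/(4π·0.0440) = 0.03940 K/W
ΣR = 1.063×10^-6 + 0.1626 + 0.03940 = 0.2020 K/W
Q = ΔT/ΣR = (43.3 °C − 5.33 °C)/0.2020 = 188 W

Q = 188 W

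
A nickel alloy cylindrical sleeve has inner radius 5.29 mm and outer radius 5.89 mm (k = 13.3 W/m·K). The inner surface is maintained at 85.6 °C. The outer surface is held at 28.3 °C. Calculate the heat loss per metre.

Q' = 2πk·ΔT/ln(r₂/r₁) = 2π × 13.3 × 57.3 / ln(0.00589/0.00529) = 44600 W/m

Q' = 44.6 kW/m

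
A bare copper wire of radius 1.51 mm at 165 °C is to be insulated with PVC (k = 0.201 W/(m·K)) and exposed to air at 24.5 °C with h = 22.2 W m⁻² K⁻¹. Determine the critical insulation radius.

r_cr = 0.905 cm

For a cylinder, r_cr = k_ins/h = 0.201/22.2 = 0.00905 m = 0.905 cm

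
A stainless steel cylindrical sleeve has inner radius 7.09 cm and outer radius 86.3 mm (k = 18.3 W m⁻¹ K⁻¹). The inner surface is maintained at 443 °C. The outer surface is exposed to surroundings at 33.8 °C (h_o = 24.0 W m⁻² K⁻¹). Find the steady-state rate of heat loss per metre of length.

Q' = 5210 W/m

Resistance network (inner→outer):
  R'_stainless steel = ln(0.0863/0.0709)/(2πk) = 0.1966/(2π·18.3) = 0.001709 m·K/W
  R'_conv,out = 1/(2πr h) = 1/(2π·0.0863·24.0) = 0.07684 m·K/W
ΣR = 0.001709 + 0.07684 = 0.07855 m·K/W
Q' = ΔT/ΣR = (443 °C − 33.8 °C)/0.07855 = 5210 W/m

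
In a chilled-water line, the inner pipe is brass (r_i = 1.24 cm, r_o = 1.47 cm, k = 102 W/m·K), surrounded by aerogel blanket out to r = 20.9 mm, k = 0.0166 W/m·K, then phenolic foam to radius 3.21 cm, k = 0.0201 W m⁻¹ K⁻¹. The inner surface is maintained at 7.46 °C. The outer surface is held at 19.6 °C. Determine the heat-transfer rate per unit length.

Resistance network (inner→outer):
  R'_brass = ln(0.0147/0.0124)/(2πk) = 0.1702/(2π·102) = 2.655×10^-4 m·K/W
  R'_aerogel blanket = ln(0.0209/0.0147)/(2πk) = 0.3519/(2π·0.0166) = 3.374 m·K/W
  R'_phenolic foam = ln(0.0321/0.0209)/(2πk) = 0.4291/(2π·0.0201) = 3.398 m·K/W
ΣR = 2.655×10^-4 + 3.374 + 3.398 = 6.772 m·K/W
Q' = ΔT/ΣR = (7.46 °C − 19.6 °C)/6.772 = -1.79 W/m
(Negative Q' ⇒ heat flows inward; heat gain = 1.79 W/m.)

Q' = 1.79 W/m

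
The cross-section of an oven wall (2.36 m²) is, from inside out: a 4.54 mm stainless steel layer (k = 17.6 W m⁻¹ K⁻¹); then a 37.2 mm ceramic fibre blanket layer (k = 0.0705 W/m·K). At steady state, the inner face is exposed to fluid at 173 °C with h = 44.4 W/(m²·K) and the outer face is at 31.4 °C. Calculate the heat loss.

Treat each layer as a resistance in series:
  R_conv,in = 1/(hA) = 1/(44.4·2.36) = 0.009543 K/W
  R_stainless steel = L/(kA) = 0.00454/(17.6·2.36) = 1.093×10^-4 K/W
  R_ceramic fibre blanket = L/(kA) = 0.0372/(0.0705·2.36) = 0.2236 K/W
ΣR = 0.009543 + 1.093×10^-4 + 0.2236 = 0.2333 K/W
Q = ΔT/ΣR = (173 °C − 31.4 °C)/0.2333 = 607 W

Q = 607 W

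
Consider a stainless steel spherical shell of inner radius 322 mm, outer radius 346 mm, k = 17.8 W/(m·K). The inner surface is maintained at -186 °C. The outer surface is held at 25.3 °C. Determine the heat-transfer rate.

Q = 219 kW

Q = 4πk·ΔT/(1/r₁ − 1/r₂) = 4π × 17.8 × 211.3 / (1/0.322 − 1/0.346) = 2.19×10^5 W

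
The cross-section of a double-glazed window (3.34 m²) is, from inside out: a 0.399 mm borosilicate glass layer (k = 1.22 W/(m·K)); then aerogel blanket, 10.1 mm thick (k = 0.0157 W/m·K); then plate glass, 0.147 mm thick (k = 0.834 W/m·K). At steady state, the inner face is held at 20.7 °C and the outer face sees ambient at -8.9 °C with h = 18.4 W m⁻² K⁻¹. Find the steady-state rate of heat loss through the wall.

Q = 142 W

Resistance network (inner→outer):
  R_borosilicate glass = L/(kA) = 3.99×10^-4/(1.22·3.34) = 9.792×10^-5 K/W
  R_aerogel blanket = L/(kA) = 0.0101/(0.0157·3.34) = 0.1926 K/W
  R_plate glass = L/(kA) = 1.47×10^-4/(0.834·3.34) = 5.277×10^-5 K/W
  R_conv,out = 1/(hA) = 1/(18.4·3.34) = 0.01627 K/W
ΣR = 9.792×10^-5 + 0.1926 + 5.277×10^-5 + 0.01627 = 0.2090 K/W
Q = ΔT/ΣR = (20.7 °C − -8.9 °C)/0.2090 = 142 W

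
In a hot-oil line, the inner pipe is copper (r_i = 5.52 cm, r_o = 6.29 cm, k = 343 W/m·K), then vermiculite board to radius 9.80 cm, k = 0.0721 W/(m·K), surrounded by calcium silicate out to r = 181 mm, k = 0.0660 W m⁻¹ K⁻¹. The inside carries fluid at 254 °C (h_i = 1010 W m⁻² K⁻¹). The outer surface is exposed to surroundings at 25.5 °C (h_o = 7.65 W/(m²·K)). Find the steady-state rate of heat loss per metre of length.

Q' = 88.7 W/m

Resistance network (inner→outer):
  R'_conv,in = 1/(2πr h) = 1/(2π·0.0552·1010) = 0.002855 m·K/W
  R'_copper = ln(0.0629/0.0552)/(2πk) = 0.1306/(2π·343) = 6.059×10^-5 m·K/W
  R'_vermiculite board = ln(0.0980/0.0629)/(2πk) = 0.4434/(2π·0.0721) = 0.9788 m·K/W
  R'_calcium silicate = ln(0.181/0.0980)/(2πk) = 0.6135/(2π·0.0660) = 1.479 m·K/W
  R'_conv,out = 1/(2πr h) = 1/(2π·0.181·7.65) = 0.1149 m·K/W
ΣR = 0.002855 + 6.059×10^-5 + 0.9788 + 1.479 + 0.1149 = 2.576 m·K/W
Q' = ΔT/ΣR = (254 °C − 25.5 °C)/2.576 = 88.7 W/m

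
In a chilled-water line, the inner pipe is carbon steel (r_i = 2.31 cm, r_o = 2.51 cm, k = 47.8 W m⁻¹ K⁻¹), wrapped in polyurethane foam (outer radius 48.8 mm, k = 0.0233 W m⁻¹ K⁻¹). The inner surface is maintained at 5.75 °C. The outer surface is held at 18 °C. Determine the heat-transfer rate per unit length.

Series thermal resistances, inner to outer:
  R'_carbon steel = ln(0.0251/0.0231)/(2πk) = 0.08304/(2π·47.8) = 2.765×10^-4 m·K/W
  R'_polyurethane foam = ln(0.0488/0.0251)/(2πk) = 0.6649/(2π·0.0233) = 4.541 m·K/W
ΣR = 2.765×10^-4 + 4.541 = 4.541 m·K/W
Q' = ΔT/ΣR = (5.75 °C − 18 °C)/4.541 = -2.70 W/m
(Negative Q' ⇒ heat flows inward; heat gain = 2.70 W/m.)

Q' = 2.70 W/m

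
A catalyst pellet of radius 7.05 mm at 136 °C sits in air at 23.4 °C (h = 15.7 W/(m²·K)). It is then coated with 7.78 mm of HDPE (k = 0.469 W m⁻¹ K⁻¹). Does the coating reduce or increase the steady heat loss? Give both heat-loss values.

increases: 1.10 → 3.16 W

Critical radius for a sphere: r_cr = 2k/h = 0.0597 m = 5.97 cm.
Outer radius after coating: r₂ = 0.00705 + 0.00778 = 0.01483 m.
Since r₁ < r_cr and r₂ ≤ r_cr, the coating moves toward the maximum at r_cr — heat loss rises.
Bare: R = 1/(4πr₁²h) = 102.0 K/W; Q = 112.6/102.0 = 1.10 W.
Coated: R = R_cond + R_conv = 35.67 K/W; Q = 112.6/35.67 = 3.16 W.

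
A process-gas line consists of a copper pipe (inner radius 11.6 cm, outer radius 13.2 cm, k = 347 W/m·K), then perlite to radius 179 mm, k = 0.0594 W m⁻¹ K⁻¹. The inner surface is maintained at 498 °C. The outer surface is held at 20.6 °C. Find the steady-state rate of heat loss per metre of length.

Resistance network (inner→outer):
  R'_copper = ln(0.132/0.116)/(2πk) = 0.1292/(2π·347) = 5.926×10^-5 m·K/W
  R'_perlite = ln(0.179/0.132)/(2πk) = 0.3046/(2π·0.0594) = 0.8161 m·K/W
ΣR = 5.926×10^-5 + 0.8161 = 0.8162 m·K/W
Q' = ΔT/ΣR = (498 °C − 20.6 °C)/0.8162 = 585 W/m

Q' = 585 W/m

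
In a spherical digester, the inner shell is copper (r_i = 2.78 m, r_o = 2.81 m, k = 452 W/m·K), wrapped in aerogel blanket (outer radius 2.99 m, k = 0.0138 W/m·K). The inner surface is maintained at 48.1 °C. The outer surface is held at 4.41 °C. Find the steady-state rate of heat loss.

Resistance network (inner→outer):
  R_copper = (1/2.78 − 1/2.81)/(4πk) = 0.003840/(4π·452) = 6.761×10^-7 K/W
  R_aerogel blanket = (1/2.81 − 1/2.99)/(4πk) = 0.02142/(4π·0.0138) = 0.1235 K/W
ΣR = 6.761×10^-7 + 0.1235 = 0.1235 K/W
Q = ΔT/ΣR = (48.1 °C − 4.41 °C)/0.1235 = 354 W

Q = 354 W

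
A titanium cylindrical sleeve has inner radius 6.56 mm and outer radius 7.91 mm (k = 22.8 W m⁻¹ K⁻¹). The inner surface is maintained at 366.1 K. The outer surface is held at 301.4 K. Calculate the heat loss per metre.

Q' = 49.5 kW/m

Q' = 2πk·ΔT/ln(r₂/r₁) = 2π × 22.8 × 64.7 / ln(0.00791/0.00656) = 49500 W/m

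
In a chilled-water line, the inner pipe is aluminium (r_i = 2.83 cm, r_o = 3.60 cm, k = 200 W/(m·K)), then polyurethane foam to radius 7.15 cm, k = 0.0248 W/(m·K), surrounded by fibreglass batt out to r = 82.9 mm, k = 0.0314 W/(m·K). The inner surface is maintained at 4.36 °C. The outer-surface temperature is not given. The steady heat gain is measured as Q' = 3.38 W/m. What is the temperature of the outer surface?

Sum the resistances:
  R'_aluminium = ln(0.0360/0.0283)/(2πk) = 0.2407/(2π·200) = 1.915×10^-4 m·K/W
  R'_polyurethane foam = ln(0.0715/0.0360)/(2πk) = 0.6862/(2π·0.0248) = 4.404 m·K/W
  R'_fibreglass batt = ln(0.0829/0.0715)/(2πk) = 0.1479/(2π·0.0314) = 0.7498 m·K/W
ΣR = 5.154 m·K/W
ΔT = Q'·ΣR = 3.38 × 5.154 = 17.42 K
Heat flows inward, so T_out = T_in + ΔT = 4.36 + 17.42 = 21.8 °C

T_out = 21.8 °C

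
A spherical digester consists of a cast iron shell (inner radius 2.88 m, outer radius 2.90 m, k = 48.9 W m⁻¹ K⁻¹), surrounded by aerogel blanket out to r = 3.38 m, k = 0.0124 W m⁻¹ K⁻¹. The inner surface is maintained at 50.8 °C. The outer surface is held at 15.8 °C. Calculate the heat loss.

Q = 111 W

Resistance network (inner→outer):
  R_cast iron = (1/2.88 − 1/2.90)/(4πk) = 0.002395/(4π·48.9) = 3.897×10^-6 K/W
  R_aerogel blanket = (1/2.90 − 1/3.38)/(4πk) = 0.04897/(4π·0.0124) = 0.3143 K/W
ΣR = 3.897×10^-6 + 0.3143 = 0.3143 K/W
Q = ΔT/ΣR = (50.8 °C − 15.8 °C)/0.3143 = 111 W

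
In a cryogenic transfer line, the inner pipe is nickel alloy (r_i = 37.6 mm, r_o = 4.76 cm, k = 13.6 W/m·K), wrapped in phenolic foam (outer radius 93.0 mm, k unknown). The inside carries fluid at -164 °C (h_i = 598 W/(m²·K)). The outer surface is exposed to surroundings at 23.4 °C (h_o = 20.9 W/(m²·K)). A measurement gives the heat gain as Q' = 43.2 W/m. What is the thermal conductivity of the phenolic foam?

ΣR = ΔT/Q' = |-164 − 23.4|/43.2 = 4.338 m·K/W
Known resistances:
  R'_conv,in = 1/(2πr h) = 1/(2π·0.0376·598) = 0.007078 m·K/W
  R'_nickel alloy = ln(0.0476/0.0376)/(2πk) = 0.2358/(2π·13.6) = 0.002760 m·K/W
  R'_conv,out = 1/(2πr h) = 1/(2π·0.0930·20.9) = 0.08188 m·K/W
R_phenolic foam = ΣR − ΣR_known = 4.338 − 0.09172 = 4.246 m·K/W
ln(r₂/r₁)/(2πk) = 4.246 ⇒ k = 0.6698/(2π·4.246) = 0.0251 W/m·K

k = 0.0251 W/m·K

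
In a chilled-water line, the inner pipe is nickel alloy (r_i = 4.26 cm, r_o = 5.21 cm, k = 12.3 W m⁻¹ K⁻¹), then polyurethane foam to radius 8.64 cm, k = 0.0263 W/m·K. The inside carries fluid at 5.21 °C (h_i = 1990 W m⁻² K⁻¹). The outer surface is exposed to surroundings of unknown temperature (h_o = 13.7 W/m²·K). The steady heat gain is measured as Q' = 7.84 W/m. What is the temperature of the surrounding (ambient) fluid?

T_out = 30.3 °C

Series resistances:
  R'_conv,in = 1/(2πr h) = 1/(2π·0.0426·1990) = 0.001877 m·K/W
  R'_nickel alloy = ln(0.0521/0.0426)/(2πk) = 0.2013/(2π·12.3) = 0.002605 m·K/W
  R'_polyurethane foam = ln(0.0864/0.0521)/(2πk) = 0.5058/(2π·0.0263) = 3.061 m·K/W
  R'_conv,out = 1/(2πr h) = 1/(2π·0.0864·13.7) = 0.1345 m·K/W
ΣR = 3.200 m·K/W
ΔT = Q'·ΣR = 7.84 × 3.200 = 25.09 K
Heat flows inward, so T_out = T_in + ΔT = 5.21 + 25.09 = 30.3 °C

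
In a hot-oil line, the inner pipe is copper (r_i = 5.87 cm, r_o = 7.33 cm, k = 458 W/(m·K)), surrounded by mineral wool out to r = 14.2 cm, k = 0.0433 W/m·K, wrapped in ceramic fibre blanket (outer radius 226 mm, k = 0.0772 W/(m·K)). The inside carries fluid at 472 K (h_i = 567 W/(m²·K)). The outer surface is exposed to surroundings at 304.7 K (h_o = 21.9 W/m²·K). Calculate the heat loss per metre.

Q' = 48.8 W/m

Treat each layer as a resistance in series:
  R'_conv,in = 1/(2πr h) = 1/(2π·0.0587·567) = 0.004782 m·K/W
  R'_copper = ln(0.0733/0.0587)/(2πk) = 0.2221/(2π·458) = 7.719×10^-5 m·K/W
  R'_mineral wool = ln(0.142/0.0733)/(2πk) = 0.6613/(2π·0.0433) = 2.431 m·K/W
  R'_ceramic fibre blanket = ln(0.226/0.142)/(2πk) = 0.4647/(2π·0.0772) = 0.9580 m·K/W
  R'_conv,out = 1/(2πr h) = 1/(2π·0.226·21.9) = 0.03216 m·K/W
ΣR = 0.004782 + 7.719×10^-5 + 2.431 + 0.9580 + 0.03216 = 3.426 m·K/W
Q' = ΔT/ΣR = (472 K − 304.7 K)/3.426 = 48.8 W/m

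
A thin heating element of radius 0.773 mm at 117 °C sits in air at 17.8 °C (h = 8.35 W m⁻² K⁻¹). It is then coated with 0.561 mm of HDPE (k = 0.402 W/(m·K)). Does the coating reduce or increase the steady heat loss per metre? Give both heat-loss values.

increases: 4.02 → 6.84 W/m

Critical radius for a cylinder: r_cr = k/h = 0.0481 m = 4.81 cm.
Outer radius after coating: r₂ = 7.73×10^-4 + 5.61×10^-4 = 0.001334 m.
Since r₁ < r_cr and r₂ ≤ r_cr, the coating moves toward the maximum at r_cr — heat loss rises.
Bare: R = 1/(2πr₁h) = 24.66 m·K/W; Q = 99.2/24.66 = 4.02 W/m.
Coated: R = R_cond + R_conv = 14.50 m·K/W; Q = 99.2/14.50 = 6.84 W/m.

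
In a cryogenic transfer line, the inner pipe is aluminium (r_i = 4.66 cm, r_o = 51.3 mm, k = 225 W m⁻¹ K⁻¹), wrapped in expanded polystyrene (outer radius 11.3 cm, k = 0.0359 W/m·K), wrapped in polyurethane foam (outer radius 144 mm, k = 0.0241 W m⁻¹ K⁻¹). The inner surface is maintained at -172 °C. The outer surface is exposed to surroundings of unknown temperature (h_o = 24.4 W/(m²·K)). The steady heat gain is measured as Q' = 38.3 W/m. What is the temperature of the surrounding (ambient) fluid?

Sum the resistances:
  R'_aluminium = ln(0.0513/0.0466)/(2πk) = 0.09609/(2π·225) = 6.797×10^-5 m·K/W
  R'_expanded polystyrene = ln(0.113/0.0513)/(2πk) = 0.7897/(2π·0.0359) = 3.501 m·K/W
  R'_polyurethane foam = ln(0.144/0.113)/(2πk) = 0.2424/(2π·0.0241) = 1.601 m·K/W
  R'_conv,out = 1/(2πr h) = 1/(2π·0.144·24.4) = 0.04530 m·K/W
ΣR = 5.147 m·K/W
ΔT = Q'·ΣR = 38.3 × 5.147 = 197.1 K
Heat flows inward, so T_out = T_in + ΔT = -172 + 197.1 = 25.1 °C

T_out = 25.1 °C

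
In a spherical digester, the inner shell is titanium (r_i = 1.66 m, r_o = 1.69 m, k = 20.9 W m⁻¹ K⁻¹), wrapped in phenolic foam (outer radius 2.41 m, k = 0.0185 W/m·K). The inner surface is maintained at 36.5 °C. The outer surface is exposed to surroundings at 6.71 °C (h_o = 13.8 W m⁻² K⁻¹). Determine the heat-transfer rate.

Treat each layer as a resistance in series:
  R_titanium = (1/1.66 − 1/1.69)/(4πk) = 0.01069/(4π·20.9) = 4.072×10^-5 K/W
  R_phenolic foam = (1/1.69 − 1/2.41)/(4πk) = 0.1768/(4π·0.0185) = 0.7604 K/W
  R_conv,out = 1/(4πr²h) = 1/(4π·2.41²·13.8) = 9.928×10^-4 K/W
ΣR = 4.072×10^-5 + 0.7604 + 9.928×10^-4 = 0.7614 K/W
Q = ΔT/ΣR = (36.5 °C − 6.71 °C)/0.7614 = 39.1 W

Q = 39.1 W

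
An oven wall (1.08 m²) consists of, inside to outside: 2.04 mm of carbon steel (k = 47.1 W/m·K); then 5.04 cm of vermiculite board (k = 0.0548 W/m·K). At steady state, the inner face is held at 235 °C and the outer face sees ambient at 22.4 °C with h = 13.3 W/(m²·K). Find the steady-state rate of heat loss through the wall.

Resistance network (inner→outer):
  R_carbon steel = L/(kA) = 0.00204/(47.1·1.08) = 4.010×10^-5 K/W
  R_vermiculite board = L/(kA) = 0.0504/(0.0548·1.08) = 0.8516 K/W
  R_conv,out = 1/(hA) = 1/(13.3·1.08) = 0.06962 K/W
ΣR = 4.010×10^-5 + 0.8516 + 0.06962 = 0.9213 K/W
Q = ΔT/ΣR = (235 °C − 22.4 °C)/0.9213 = 231 W

Q = 231 W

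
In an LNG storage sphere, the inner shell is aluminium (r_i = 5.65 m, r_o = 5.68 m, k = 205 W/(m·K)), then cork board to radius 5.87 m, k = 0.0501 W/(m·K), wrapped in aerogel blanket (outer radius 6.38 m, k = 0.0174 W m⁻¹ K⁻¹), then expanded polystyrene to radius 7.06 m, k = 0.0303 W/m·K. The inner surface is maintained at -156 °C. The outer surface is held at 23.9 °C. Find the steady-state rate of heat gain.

Series thermal resistances, inner to outer:
  R_aluminium = (1/5.65 − 1/5.68)/(4πk) = 9.348×10^-4/(4π·205) = 3.629×10^-7 K/W
  R_cork board = (1/5.68 − 1/5.87)/(4πk) = 0.005699/(4π·0.0501) = 0.009051 K/W
  R_aerogel blanket = (1/5.87 − 1/6.38)/(4πk) = 0.01362/(4π·0.0174) = 0.06228 K/W
  R_expanded polystyrene = (1/6.38 − 1/7.06)/(4πk) = 0.01510/(4π·0.0303) = 0.03965 K/W
ΣR = 3.629×10^-7 + 0.009051 + 0.06228 + 0.03965 = 0.1110 K/W
Q = ΔT/ΣR = (-156 °C − 23.9 °C)/0.1110 = -1620 W
(Negative Q ⇒ heat flows inward; heat gain = 1620 W.)

Q = 1620 W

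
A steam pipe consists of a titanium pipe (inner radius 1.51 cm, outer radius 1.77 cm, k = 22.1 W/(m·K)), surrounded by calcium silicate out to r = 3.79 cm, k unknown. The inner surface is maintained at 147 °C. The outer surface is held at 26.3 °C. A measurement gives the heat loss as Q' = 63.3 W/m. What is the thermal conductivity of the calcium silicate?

k = 0.0636 W/m·K

ΣR = ΔT/Q' = |147 − 26.3|/63.3 = 1.907 m·K/W
Known resistances:
  R'_titanium = ln(0.0177/0.0151)/(2πk) = 0.1589/(2π·22.1) = 0.001144 m·K/W
R_calcium silicate = ΣR − ΣR_known = 1.907 − 0.001144 = 1.906 m·K/W
ln(r₂/r₁)/(2πk) = 1.906 ⇒ k = 0.7614/(2π·1.906) = 0.0636 W/m·K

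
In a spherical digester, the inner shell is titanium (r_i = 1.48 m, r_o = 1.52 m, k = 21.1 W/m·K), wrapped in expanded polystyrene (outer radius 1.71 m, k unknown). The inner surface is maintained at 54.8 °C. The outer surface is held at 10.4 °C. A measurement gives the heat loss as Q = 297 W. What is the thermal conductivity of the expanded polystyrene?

k = 0.0389 W/m·K

ΣR = ΔT/Q = |54.8 − 10.4|/297 = 0.1495 K/W
Known resistances:
  R_titanium = (1/1.48 − 1/1.52)/(4πk) = 0.01778/(4π·21.1) = 6.706×10^-5 K/W
R_expanded polystyrene = ΣR − ΣR_known = 0.1495 − 6.706×10^-5 = 0.1494 K/W
(1/r₁−1/r₂)/(4πk) = 0.1494 ⇒ k = 0.07310/(4π·0.1494) = 0.0389 W/m·K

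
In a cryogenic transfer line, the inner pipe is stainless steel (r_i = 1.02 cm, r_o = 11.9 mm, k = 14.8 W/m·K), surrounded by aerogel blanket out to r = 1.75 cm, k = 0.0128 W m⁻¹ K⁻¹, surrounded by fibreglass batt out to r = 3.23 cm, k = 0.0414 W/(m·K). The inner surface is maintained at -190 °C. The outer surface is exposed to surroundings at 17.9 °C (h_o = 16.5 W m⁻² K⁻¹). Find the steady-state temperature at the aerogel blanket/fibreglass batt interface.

Resistance network (inner→outer):
  R'_stainless steel = ln(0.0119/0.0102)/(2πk) = 0.1542/(2π·14.8) = 0.001658 m·K/W
  R'_aerogel blanket = ln(0.0175/0.0119)/(2πk) = 0.3857/(2π·0.0128) = 4.795 m·K/W
  R'_fibreglass batt = ln(0.0323/0.0175)/(2πk) = 0.6129/(2π·0.0414) = 2.356 m·K/W
  R'_conv,out = 1/(2πr h) = 1/(2π·0.0323·16.5) = 0.2986 m·K/W
ΣR = 0.001658 + 4.795 + 2.356 + 0.2986 = 7.451 m·K/W
Q' = ΔT/ΣR = (-190 °C − 17.9 °C)/7.451 = -27.90 W/m
From the inner boundary to the aerogel blanket/fibreglass batt interface, ΣR_partial = 4.797 m·K/W.
T_interface = T_in − Q'·ΣR_partial = -190 °C − (-27.90)(4.797) = -56.2 °C

T = -56.2 °C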